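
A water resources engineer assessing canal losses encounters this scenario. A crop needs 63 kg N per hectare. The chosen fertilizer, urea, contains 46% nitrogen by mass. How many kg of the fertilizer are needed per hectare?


Rate = N_required / (N_content / 100)
     = 63 / (46 / 100)
     = 63 / 0.46
     = 136.96 kg/ha


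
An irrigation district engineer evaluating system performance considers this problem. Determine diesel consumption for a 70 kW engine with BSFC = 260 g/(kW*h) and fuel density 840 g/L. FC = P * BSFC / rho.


FC = P * BSFC / rho_fuel
   = 70 * 260 / 840
   = 18200 / 840
   = 21.67 L/h


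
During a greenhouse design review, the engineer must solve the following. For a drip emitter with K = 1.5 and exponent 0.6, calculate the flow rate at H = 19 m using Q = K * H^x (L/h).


Q = K * H^x
  = 1.5 * 19^0.6
  = 1.5 * 5.8513
  = 8.78 L/h


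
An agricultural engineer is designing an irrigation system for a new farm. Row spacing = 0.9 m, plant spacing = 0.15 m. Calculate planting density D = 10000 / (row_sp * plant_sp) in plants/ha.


D = 10000 / (row_sp * plant_sp)
  = 10000 / (0.9 * 0.15)
  = 10000 / 0.1350
  = 74074.07 plants/ha


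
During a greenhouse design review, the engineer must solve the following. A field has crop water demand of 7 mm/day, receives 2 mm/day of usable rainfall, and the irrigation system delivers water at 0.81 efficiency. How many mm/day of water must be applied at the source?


IWR = (ETc - Pe) / Ea
    = (7 - 2) / 0.81
    = 5 / 0.81
    = 6.17 mm/day


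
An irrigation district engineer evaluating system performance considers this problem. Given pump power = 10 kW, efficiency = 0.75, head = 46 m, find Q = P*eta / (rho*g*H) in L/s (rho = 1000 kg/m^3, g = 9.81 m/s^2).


Q = (P * 1000 * eta) / (rho * g * H)
  = (10 * 1000 * 0.75) / (1000 * 9.81 * 46)
  = 7500 / 451260
  = 0.01662 m^3/s = 16.62 L/s


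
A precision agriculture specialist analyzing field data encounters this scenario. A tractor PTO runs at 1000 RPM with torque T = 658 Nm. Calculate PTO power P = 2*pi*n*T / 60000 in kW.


P = 2*pi*n*T / 60000
  = 2*pi * 1000 * 658 / 60000
  = 4134335.93 / 60000
  = 68.91 kW


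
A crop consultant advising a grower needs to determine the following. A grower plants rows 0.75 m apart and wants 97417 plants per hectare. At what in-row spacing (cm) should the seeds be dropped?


spacing = 10000 / (row_sp * density)
        = 10000 / (0.75 * 97417)
        = 10000 / 73062.75
        = 0.13687 m = 13.69 cm


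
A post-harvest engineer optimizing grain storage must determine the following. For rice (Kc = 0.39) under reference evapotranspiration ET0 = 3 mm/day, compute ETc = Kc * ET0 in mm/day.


ETc = Kc * ET0
    = 0.39 * 3
    = 1.17 mm/day


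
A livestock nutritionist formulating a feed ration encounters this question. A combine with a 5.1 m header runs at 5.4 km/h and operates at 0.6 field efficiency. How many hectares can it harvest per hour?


C = w * v * eta_f / 10
  = 5.1 * 5.4 * 0.6 / 10
  = 16.52 / 10
  = 1.65 ha/h


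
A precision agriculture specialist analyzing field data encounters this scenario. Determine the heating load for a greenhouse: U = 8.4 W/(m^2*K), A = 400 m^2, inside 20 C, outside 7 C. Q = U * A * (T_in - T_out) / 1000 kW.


dT = 20 - (7) = 13 K
Q = U * A * dT
  = 8.4 * 400 * 13
  = 43680 W = 43.68 kW


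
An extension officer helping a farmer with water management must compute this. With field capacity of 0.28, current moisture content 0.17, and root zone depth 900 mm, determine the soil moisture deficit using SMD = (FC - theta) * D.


SMD = (FC - theta) * D
    = (0.28 - 0.17) * 900
    = 0.110 * 900
    = 99 mm


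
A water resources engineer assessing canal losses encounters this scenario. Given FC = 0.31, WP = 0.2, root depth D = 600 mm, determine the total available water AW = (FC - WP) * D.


AW = (FC - WP) * D
   = (0.31 - 0.2) * 600
   = 0.11 * 600
   = 66 mm


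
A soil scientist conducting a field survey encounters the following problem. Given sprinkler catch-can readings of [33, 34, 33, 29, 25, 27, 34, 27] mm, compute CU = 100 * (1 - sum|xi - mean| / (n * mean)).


xbar = 242 / 8 = 30.250
sum|xi - xbar| = 26
CU = 100 * (1 - 26 / (8 * 30.250))
   = 100 * (1 - 0.1074)
   = 89.26%


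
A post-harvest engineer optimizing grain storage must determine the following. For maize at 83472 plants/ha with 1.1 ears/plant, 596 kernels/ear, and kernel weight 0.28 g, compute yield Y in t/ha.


Y = density * ears * kernels * kw
  = 83472 * 1.1 * 596 * 0.28 g/ha
  = 15322788.10 g/ha
  = 15322.79 kg/ha = 15.32 t/ha


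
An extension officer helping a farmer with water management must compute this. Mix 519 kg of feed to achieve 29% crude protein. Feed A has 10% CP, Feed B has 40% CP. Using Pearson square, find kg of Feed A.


parts_A = CP_b - target = 40 - 29 = 11
parts_B = target - CP_a = 29 - 10 = 19
total_parts = 11 + 19 = 30
Feed A = 519 * 11 / 30 = 190.30 kg
Feed B = 519 * 19 / 30 = 328.70 kg

190.30 kg


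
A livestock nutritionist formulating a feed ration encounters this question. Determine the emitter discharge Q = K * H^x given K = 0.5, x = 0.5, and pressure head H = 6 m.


Q = K * H^x
  = 0.5 * 6^0.5
  = 0.5 * 2.4495
  = 1.22 L/h


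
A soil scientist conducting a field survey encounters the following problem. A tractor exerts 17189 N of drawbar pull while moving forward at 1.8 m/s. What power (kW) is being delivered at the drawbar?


P = F * v / 1000
  = 17189 * 1.8 / 1000
  = 30940.20 / 1000
  = 30.94 kW


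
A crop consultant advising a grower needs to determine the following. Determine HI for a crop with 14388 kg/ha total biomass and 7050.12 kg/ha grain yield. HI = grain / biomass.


HI = grain_yield / biomass
   = 7050.12 / 14388
   = 0.49


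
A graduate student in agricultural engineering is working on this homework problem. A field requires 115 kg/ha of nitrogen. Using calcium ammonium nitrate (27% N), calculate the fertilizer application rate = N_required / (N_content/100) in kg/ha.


Rate = N_required / (N_content / 100)
     = 115 / (27 / 100)
     = 115 / 0.27
     = 425.93 kg/ha


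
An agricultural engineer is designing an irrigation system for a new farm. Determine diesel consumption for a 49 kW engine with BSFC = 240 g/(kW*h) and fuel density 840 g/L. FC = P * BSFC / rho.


FC = P * BSFC / rho_fuel
   = 49 * 240 / 840
   = 11760 / 840
   = 14 L/h


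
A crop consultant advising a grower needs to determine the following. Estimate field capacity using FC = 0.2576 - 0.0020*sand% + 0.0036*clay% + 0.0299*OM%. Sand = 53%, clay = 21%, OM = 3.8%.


FC = 0.2576 - 0.0020*53 + 0.0036*21 + 0.0299*3.8
   = 0.2576 - 0.1060 + 0.0756 + 0.1136
   = 0.3408


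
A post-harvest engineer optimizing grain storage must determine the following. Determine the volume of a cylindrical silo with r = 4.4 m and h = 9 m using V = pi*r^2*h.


V = pi * r^2 * h
  = pi * 4.4^2 * 9
  = pi * 19.36 * 9
  = 547.39 m^3


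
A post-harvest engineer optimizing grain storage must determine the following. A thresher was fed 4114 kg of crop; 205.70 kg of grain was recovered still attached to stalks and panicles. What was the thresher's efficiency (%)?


eta = (total - unthreshed) / total * 100
    = (4114 - 205.70) / 4114 * 100
    = 3908.30 / 4114 * 100
    = 95%


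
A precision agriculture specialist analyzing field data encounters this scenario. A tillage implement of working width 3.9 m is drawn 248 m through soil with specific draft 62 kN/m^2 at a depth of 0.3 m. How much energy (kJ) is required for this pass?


E = k * d * w * L
  = 62 * 0.3 * 3.9 * 248
  = 17989.92 kJ


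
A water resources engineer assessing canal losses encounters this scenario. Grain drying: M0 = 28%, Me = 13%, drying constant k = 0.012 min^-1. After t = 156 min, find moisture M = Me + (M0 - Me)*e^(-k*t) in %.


M = Me + (M0 - Me) * e^(-k*t)
  = 13 + (28 - 13) * e^(-0.012*156)
  = 13 + 15 * e^(-1.872)
  = 13 + 15 * 0.15382
  = 13 + 2.3072
  = 15.31%


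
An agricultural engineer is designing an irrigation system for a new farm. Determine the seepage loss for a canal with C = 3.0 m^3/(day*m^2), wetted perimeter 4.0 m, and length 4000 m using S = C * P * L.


S = C * P * L
  = 3.0 * 4.0 * 4000
  = 48000 m^3/day


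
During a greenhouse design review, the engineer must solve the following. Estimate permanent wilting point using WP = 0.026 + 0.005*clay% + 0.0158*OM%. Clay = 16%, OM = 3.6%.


WP = 0.026 + 0.005*16 + 0.0158*3.6
   = 0.026 + 0.0800 + 0.0569
   = 0.1629


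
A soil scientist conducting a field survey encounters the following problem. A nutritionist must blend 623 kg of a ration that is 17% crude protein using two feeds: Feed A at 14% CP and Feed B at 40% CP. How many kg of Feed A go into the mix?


parts_A = CP_b - target = 40 - 17 = 23
parts_B = target - CP_a = 17 - 14 = 3
total_parts = 23 + 3 = 26
Feed A = 623 * 23 / 26 = 551.12 kg
Feed B = 623 * 3 / 26 = 71.88 kg

551.12 kg


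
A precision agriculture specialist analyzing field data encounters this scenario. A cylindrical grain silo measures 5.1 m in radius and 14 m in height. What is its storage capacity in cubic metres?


V = pi * r^2 * h
  = pi * 5.1^2 * 14
  = pi * 26.01 * 14
  = 1143.98 m^3


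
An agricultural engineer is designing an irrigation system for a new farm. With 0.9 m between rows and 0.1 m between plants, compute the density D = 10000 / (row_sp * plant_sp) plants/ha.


D = 10000 / (row_sp * plant_sp)
  = 10000 / (0.9 * 0.1)
  = 10000 / 0.0900
  = 111111.11 plants/ha


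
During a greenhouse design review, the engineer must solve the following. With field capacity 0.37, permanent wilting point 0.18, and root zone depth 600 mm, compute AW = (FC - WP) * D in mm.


AW = (FC - WP) * D
   = (0.37 - 0.18) * 600
   = 0.19 * 600
   = 114 mm


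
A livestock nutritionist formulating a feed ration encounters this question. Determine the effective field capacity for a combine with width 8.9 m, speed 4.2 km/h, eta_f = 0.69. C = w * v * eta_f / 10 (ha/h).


C = w * v * eta_f / 10
  = 8.9 * 4.2 * 0.69 / 10
  = 25.79 / 10
  = 2.58 ha/h


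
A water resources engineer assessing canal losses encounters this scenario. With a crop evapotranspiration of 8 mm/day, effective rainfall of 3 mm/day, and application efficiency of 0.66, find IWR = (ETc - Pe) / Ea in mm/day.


IWR = (ETc - Pe) / Ea
    = (8 - 3) / 0.66
    = 5 / 0.66
    = 7.58 mm/day


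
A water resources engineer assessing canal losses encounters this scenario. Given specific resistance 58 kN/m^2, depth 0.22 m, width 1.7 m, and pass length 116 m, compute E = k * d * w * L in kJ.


E = k * d * w * L
  = 58 * 0.22 * 1.7 * 116
  = 2516.27 kJ


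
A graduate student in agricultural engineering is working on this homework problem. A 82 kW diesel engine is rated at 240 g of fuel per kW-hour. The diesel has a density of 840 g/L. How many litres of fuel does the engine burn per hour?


FC = P * BSFC / rho_fuel
   = 82 * 240 / 840
   = 19680 / 840
   = 23.43 L/h


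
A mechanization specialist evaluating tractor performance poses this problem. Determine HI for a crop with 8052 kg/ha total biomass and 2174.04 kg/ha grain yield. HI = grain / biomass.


HI = grain_yield / biomass
   = 2174.04 / 8052
   = 0.27


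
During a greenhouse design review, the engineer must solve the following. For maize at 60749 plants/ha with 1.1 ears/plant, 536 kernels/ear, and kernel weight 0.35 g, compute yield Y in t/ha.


Y = density * ears * kernels * kw
  = 60749 * 1.1 * 536 * 0.35 g/ha
  = 12536163.64 g/ha
  = 12536.16 kg/ha = 12.54 t/ha


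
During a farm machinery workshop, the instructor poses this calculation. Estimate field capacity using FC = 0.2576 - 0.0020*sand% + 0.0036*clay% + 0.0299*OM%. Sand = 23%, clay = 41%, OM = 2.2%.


FC = 0.2576 - 0.0020*23 + 0.0036*41 + 0.0299*2.2
   = 0.2576 - 0.0460 + 0.1476 + 0.0658
   = 0.4250


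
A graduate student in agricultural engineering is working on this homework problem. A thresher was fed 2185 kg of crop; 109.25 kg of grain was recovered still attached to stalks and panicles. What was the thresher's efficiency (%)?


eta = (total - unthreshed) / total * 100
    = (2185 - 109.25) / 2185 * 100
    = 2075.75 / 2185 * 100
    = 95%


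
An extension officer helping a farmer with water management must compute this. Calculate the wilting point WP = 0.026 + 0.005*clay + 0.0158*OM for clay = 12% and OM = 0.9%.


WP = 0.026 + 0.005*12 + 0.0158*0.9
   = 0.026 + 0.0600 + 0.0142
   = 0.1002


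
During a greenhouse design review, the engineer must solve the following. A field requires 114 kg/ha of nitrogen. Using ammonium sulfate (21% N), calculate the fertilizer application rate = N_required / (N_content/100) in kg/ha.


Rate = N_required / (N_content / 100)
     = 114 / (21 / 100)
     = 114 / 0.21
     = 542.86 kg/ha


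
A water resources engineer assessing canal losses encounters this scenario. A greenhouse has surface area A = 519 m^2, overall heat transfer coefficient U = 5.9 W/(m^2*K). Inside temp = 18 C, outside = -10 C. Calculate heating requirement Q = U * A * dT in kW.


dT = 18 - (-10) = 28 K
Q = U * A * dT
  = 5.9 * 519 * 28
  = 85738.80 W = 85.74 kW


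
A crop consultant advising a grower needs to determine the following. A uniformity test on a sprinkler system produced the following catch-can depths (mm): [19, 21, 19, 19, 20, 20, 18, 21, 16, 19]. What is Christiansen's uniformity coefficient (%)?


xbar = 192 / 10 = 19.200
sum|xi - xbar| = 10.400
CU = 100 * (1 - 10.400 / (10 * 19.200))
   = 100 * (1 - 0.0542)
   = 94.58%


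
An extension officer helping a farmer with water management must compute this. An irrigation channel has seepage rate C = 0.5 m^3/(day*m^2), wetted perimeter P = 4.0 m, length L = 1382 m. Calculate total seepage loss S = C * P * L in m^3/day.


S = C * P * L
  = 0.5 * 4.0 * 1382
  = 2764 m^3/day


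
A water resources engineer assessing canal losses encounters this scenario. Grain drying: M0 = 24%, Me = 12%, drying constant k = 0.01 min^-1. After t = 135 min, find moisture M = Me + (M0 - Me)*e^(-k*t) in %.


M = Me + (M0 - Me) * e^(-k*t)
  = 12 + (24 - 12) * e^(-0.01*135)
  = 12 + 12 * e^(-1.350)
  = 12 + 12 * 0.25924
  = 12 + 3.1109
  = 15.11%


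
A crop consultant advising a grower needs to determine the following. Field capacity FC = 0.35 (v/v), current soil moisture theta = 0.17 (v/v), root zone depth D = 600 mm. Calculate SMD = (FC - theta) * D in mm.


SMD = (FC - theta) * D
    = (0.35 - 0.17) * 600
    = 0.180 * 600
    = 108 mm


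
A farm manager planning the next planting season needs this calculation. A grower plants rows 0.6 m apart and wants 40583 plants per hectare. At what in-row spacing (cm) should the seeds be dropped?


spacing = 10000 / (row_sp * density)
        = 10000 / (0.6 * 40583)
        = 10000 / 24349.80
        = 0.41068 m = 41.07 cm


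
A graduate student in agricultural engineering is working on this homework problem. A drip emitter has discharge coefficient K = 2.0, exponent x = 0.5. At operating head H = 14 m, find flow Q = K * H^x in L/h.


Q = K * H^x
  = 2.0 * 14^0.5
  = 2.0 * 3.7417
  = 7.48 L/h


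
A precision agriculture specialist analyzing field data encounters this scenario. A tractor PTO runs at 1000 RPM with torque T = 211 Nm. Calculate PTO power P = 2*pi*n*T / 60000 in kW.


P = 2*pi*n*T / 60000
  = 2*pi * 1000 * 211 / 60000
  = 1325752.10 / 60000
  = 22.10 kW


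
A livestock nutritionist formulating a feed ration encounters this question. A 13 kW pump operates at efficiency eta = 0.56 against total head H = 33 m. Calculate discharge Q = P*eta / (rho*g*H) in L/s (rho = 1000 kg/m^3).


Q = (P * 1000 * eta) / (rho * g * H)
  = (13 * 1000 * 0.56) / (1000 * 9.81 * 33)
  = 7280 / 323730
  = 0.02249 m^3/s = 22.49 L/s


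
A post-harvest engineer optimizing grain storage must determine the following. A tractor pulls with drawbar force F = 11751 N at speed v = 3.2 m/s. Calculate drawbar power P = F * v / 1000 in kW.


P = F * v / 1000
  = 11751 * 3.2 / 1000
  = 37603.20 / 1000
  = 37.60 kW


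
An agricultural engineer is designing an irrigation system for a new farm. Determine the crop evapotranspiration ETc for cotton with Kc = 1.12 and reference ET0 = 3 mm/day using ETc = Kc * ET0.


ETc = Kc * ET0
    = 1.12 * 3
    = 3.36 mm/day


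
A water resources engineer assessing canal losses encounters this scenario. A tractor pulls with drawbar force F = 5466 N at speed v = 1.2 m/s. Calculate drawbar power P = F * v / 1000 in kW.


P = F * v / 1000
  = 5466 * 1.2 / 1000
  = 6559.20 / 1000
  = 6.56 kW


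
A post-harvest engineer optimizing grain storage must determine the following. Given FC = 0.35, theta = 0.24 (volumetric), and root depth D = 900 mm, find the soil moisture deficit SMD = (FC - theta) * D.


SMD = (FC - theta) * D
    = (0.35 - 0.24) * 900
    = 0.110 * 900
    = 99 mm


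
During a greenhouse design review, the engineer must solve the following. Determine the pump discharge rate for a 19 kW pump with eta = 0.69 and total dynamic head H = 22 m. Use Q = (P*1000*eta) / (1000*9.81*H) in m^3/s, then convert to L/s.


Q = (P * 1000 * eta) / (rho * g * H)
  = (19 * 1000 * 0.69) / (1000 * 9.81 * 22)
  = 13110 / 215820
  = 0.06075 m^3/s = 60.75 L/s


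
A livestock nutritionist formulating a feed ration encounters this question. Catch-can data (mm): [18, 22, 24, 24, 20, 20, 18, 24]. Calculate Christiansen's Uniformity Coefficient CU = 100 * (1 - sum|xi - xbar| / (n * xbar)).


xbar = 170 / 8 = 21.250
sum|xi - xbar| = 18
CU = 100 * (1 - 18 / (8 * 21.250))
   = 100 * (1 - 0.1059)
   = 89.41%


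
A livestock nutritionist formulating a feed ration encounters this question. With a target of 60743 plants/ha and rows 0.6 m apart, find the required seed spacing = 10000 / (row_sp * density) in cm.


spacing = 10000 / (row_sp * density)
        = 10000 / (0.6 * 60743)
        = 10000 / 36445.80
        = 0.27438 m = 27.44 cm


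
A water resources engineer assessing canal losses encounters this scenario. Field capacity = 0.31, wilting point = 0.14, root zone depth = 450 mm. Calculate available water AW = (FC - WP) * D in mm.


AW = (FC - WP) * D
   = (0.31 - 0.14) * 450
   = 0.17 * 450
   = 76.50 mm


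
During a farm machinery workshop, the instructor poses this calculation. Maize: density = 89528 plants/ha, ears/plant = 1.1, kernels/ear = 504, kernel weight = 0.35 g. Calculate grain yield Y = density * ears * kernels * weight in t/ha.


Y = density * ears * kernels * kw
  = 89528 * 1.1 * 504 * 0.35 g/ha
  = 17372013.12 g/ha
  = 17372.01 kg/ha = 17.37 t/ha


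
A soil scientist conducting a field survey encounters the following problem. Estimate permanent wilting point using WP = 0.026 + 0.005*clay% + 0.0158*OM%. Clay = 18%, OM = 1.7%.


WP = 0.026 + 0.005*18 + 0.0158*1.7
   = 0.026 + 0.0900 + 0.0269
   = 0.1429


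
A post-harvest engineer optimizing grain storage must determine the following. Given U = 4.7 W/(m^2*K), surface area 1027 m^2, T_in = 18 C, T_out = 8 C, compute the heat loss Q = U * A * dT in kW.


dT = 18 - (8) = 10 K
Q = U * A * dT
  = 4.7 * 1027 * 10
  = 48269 W = 48.27 kW


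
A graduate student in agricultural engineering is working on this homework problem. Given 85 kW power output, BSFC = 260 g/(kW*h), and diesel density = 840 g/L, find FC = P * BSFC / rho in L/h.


FC = P * BSFC / rho_fuel
   = 85 * 260 / 840
   = 22100 / 840
   = 26.31 L/h


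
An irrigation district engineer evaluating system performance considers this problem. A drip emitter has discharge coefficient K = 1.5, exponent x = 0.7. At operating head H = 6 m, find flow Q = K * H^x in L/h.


Q = K * H^x
  = 1.5 * 6^0.7
  = 1.5 * 3.5051
  = 5.26 L/h


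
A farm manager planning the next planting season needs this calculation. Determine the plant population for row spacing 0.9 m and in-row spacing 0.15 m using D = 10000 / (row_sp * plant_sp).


D = 10000 / (row_sp * plant_sp)
  = 10000 / (0.9 * 0.15)
  = 10000 / 0.1350
  = 74074.07 plants/ha


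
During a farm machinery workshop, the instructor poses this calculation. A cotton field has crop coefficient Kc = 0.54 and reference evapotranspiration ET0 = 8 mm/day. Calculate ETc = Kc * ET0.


ETc = Kc * ET0
    = 0.54 * 8
    = 4.32 mm/day


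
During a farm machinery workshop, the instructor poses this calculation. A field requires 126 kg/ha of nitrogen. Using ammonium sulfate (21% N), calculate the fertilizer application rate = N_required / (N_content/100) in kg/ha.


Rate = N_required / (N_content / 100)
     = 126 / (21 / 100)
     = 126 / 0.21
     = 600 kg/ha


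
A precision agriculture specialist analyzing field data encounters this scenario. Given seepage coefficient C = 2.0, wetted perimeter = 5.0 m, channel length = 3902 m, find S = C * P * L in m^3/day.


S = C * P * L
  = 2.0 * 5.0 * 3902
  = 39020 m^3/day


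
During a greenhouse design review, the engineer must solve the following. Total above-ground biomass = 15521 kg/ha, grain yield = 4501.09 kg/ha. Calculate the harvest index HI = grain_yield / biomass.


HI = grain_yield / biomass
   = 4501.09 / 15521
   = 0.29


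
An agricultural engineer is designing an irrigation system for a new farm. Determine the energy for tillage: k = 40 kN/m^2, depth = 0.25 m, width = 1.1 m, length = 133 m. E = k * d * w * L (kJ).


E = k * d * w * L
  = 40 * 0.25 * 1.1 * 133
  = 1463 kJ


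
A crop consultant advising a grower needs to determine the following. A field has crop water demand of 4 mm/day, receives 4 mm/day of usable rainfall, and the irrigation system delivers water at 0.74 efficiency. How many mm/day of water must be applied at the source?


IWR = (ETc - Pe) / Ea
    = (4 - 4) / 0.74
    = 0 / 0.74
    = 0 mm/day


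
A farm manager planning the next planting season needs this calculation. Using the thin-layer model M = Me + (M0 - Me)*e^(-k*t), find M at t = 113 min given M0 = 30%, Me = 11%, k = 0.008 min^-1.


M = Me + (M0 - Me) * e^(-k*t)
  = 11 + (30 - 11) * e^(-0.008*113)
  = 11 + 19 * e^(-0.904)
  = 11 + 19 * 0.40495
  = 11 + 7.6940
  = 18.69%


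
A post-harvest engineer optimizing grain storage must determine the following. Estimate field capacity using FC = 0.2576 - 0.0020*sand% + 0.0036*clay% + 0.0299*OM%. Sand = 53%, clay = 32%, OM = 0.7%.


FC = 0.2576 - 0.0020*53 + 0.0036*32 + 0.0299*0.7
   = 0.2576 - 0.1060 + 0.1152 + 0.0209
   = 0.2877


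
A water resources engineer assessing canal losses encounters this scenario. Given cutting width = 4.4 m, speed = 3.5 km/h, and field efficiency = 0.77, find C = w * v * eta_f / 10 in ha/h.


C = w * v * eta_f / 10
  = 4.4 * 3.5 * 0.77 / 10
  = 11.86 / 10
  = 1.19 ha/h


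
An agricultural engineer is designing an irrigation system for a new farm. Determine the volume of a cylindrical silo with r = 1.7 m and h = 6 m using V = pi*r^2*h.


V = pi * r^2 * h
  = pi * 1.7^2 * 6
  = pi * 2.89 * 6
  = 54.48 m^3


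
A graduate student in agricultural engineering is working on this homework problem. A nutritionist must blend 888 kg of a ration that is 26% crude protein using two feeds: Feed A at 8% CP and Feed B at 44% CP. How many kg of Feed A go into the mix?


parts_A = CP_b - target = 44 - 26 = 18
parts_B = target - CP_a = 26 - 8 = 18
total_parts = 18 + 18 = 36
Feed A = 888 * 18 / 36 = 444 kg
Feed B = 888 * 18 / 36 = 444 kg


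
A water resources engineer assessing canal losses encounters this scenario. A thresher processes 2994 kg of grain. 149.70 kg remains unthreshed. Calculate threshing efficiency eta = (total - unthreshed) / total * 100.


eta = (total - unthreshed) / total * 100
    = (2994 - 149.70) / 2994 * 100
    = 2844.30 / 2994 * 100
    = 95%


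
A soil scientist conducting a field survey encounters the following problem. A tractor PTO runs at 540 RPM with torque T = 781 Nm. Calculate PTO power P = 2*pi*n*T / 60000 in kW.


P = 2*pi*n*T / 60000
  = 2*pi * 540 * 781 / 60000
  = 2649870.57 / 60000
  = 44.16 kW


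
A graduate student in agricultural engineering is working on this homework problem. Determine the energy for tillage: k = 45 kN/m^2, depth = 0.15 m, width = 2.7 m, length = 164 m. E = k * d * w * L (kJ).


E = k * d * w * L
  = 45 * 0.15 * 2.7 * 164
  = 2988.90 kJ


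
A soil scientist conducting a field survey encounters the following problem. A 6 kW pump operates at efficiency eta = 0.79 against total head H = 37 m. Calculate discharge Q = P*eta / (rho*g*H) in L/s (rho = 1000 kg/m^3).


Q = (P * 1000 * eta) / (rho * g * H)
  = (6 * 1000 * 0.79) / (1000 * 9.81 * 37)
  = 4740 / 362970
  = 0.01306 m^3/s = 13.06 L/s


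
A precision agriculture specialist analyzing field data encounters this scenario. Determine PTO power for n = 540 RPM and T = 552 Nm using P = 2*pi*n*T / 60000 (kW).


P = 2*pi*n*T / 60000
  = 2*pi * 540 * 552 / 60000
  = 1872891.88 / 60000
  = 31.21 kW


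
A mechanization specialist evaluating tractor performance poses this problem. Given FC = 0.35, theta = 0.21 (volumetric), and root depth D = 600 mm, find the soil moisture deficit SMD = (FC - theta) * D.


SMD = (FC - theta) * D
    = (0.35 - 0.21) * 600
    = 0.140 * 600
    = 84 mm


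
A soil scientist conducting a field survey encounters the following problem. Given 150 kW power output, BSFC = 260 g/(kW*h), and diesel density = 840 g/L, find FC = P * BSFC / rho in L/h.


FC = P * BSFC / rho_fuel
   = 150 * 260 / 840
   = 39000 / 840
   = 46.43 L/h


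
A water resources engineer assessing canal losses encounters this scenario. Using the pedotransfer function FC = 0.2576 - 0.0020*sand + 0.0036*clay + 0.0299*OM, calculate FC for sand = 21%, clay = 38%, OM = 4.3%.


FC = 0.2576 - 0.0020*21 + 0.0036*38 + 0.0299*4.3
   = 0.2576 - 0.0420 + 0.1368 + 0.1286
   = 0.4810


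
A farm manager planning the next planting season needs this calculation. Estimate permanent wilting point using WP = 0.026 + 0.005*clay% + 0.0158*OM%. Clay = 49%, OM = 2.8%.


WP = 0.026 + 0.005*49 + 0.0158*2.8
   = 0.026 + 0.2450 + 0.0442
   = 0.3152


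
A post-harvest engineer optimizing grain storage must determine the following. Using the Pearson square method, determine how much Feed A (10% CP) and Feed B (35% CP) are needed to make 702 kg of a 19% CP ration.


parts_A = CP_b - target = 35 - 19 = 16
parts_B = target - CP_a = 19 - 10 = 9
total_parts = 16 + 9 = 25
Feed A = 702 * 16 / 25 = 449.28 kg
Feed B = 702 * 9 / 25 = 252.72 kg

449.28 kg


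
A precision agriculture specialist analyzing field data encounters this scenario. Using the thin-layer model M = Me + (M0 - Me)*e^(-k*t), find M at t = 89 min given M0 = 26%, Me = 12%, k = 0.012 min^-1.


M = Me + (M0 - Me) * e^(-k*t)
  = 12 + (26 - 12) * e^(-0.012*89)
  = 12 + 14 * e^(-1.068)
  = 12 + 14 * 0.34370
  = 12 + 4.8117
  = 16.81%


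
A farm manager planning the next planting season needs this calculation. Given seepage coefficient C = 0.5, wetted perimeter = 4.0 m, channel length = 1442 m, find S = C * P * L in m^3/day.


S = C * P * L
  = 0.5 * 4.0 * 1442
  = 2884 m^3/day


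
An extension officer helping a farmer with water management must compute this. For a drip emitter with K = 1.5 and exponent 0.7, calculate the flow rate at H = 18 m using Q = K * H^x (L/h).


Q = K * H^x
  = 1.5 * 18^0.7
  = 1.5 * 7.5629
  = 11.34 L/h


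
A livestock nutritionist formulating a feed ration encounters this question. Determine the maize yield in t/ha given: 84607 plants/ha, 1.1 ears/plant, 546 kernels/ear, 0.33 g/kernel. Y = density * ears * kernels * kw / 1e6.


Y = density * ears * kernels * kw
  = 84607 * 1.1 * 546 * 0.33 g/ha
  = 16768938.19 g/ha
  = 16768.94 kg/ha = 16.77 t/ha


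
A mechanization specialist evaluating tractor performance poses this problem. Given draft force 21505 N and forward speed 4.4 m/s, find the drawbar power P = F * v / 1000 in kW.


P = F * v / 1000
  = 21505 * 4.4 / 1000
  = 94622 / 1000
  = 94.62 kW


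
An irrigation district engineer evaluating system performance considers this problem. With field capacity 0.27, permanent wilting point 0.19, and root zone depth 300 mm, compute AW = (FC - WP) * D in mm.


AW = (FC - WP) * D
   = (0.27 - 0.19) * 300
   = 0.08 * 300
   = 24 mm


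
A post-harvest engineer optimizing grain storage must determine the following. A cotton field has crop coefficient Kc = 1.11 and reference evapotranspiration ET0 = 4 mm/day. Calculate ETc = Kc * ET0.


ETc = Kc * ET0
    = 1.11 * 4
    = 4.44 mm/day


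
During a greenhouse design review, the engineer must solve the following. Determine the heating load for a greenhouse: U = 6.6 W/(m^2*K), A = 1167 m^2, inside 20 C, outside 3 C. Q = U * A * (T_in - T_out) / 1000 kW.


dT = 20 - (3) = 17 K
Q = U * A * dT
  = 6.6 * 1167 * 17
  = 130937.40 W = 130.94 kW


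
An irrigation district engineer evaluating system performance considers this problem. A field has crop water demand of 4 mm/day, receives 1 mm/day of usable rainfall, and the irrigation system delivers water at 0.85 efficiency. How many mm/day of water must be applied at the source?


IWR = (ETc - Pe) / Ea
    = (4 - 1) / 0.85
    = 3 / 0.85
    = 3.53 mm/day


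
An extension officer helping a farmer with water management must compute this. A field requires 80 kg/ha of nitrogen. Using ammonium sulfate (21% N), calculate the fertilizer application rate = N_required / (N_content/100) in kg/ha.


Rate = N_required / (N_content / 100)
     = 80 / (21 / 100)
     = 80 / 0.21
     = 380.95 kg/ha


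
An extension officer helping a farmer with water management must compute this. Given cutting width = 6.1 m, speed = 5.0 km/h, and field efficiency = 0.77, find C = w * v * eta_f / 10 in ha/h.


C = w * v * eta_f / 10
  = 6.1 * 5.0 * 0.77 / 10
  = 23.49 / 10
  = 2.35 ha/h


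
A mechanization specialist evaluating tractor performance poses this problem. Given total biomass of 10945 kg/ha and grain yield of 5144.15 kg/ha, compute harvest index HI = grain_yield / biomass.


HI = grain_yield / biomass
   = 5144.15 / 10945
   = 0.47


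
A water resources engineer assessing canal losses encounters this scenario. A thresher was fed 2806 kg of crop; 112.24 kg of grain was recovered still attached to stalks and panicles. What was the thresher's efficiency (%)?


eta = (total - unthreshed) / total * 100
    = (2806 - 112.24) / 2806 * 100
    = 2693.76 / 2806 * 100
    = 96%


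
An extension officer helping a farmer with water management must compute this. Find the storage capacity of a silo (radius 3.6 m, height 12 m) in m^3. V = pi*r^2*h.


V = pi * r^2 * h
  = pi * 3.6^2 * 12
  = pi * 12.96 * 12
  = 488.58 m^3


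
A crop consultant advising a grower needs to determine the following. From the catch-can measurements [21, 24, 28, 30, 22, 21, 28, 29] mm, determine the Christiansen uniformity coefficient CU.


xbar = 203 / 8 = 25.375
sum|xi - xbar| = 27
CU = 100 * (1 - 27 / (8 * 25.375))
   = 100 * (1 - 0.1330)
   = 86.70%


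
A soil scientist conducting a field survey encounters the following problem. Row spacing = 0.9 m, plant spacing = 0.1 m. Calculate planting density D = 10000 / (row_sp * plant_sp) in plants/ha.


D = 10000 / (row_sp * plant_sp)
  = 10000 / (0.9 * 0.1)
  = 10000 / 0.0900
  = 111111.11 plants/ha


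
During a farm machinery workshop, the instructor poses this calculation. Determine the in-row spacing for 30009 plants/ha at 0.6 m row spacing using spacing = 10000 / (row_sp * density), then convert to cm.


spacing = 10000 / (row_sp * density)
        = 10000 / (0.6 * 30009)
        = 10000 / 18005.40
        = 0.55539 m = 55.54 cm


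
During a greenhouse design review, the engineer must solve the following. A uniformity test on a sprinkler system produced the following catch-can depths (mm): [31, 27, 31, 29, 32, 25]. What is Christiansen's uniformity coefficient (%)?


xbar = 175 / 6 = 29.167
sum|xi - xbar| = 13
CU = 100 * (1 - 13 / (6 * 29.167))
   = 100 * (1 - 0.0743)
   = 92.57%


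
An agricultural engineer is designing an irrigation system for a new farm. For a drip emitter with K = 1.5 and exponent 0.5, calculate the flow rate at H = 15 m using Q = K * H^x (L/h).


Q = K * H^x
  = 1.5 * 15^0.5
  = 1.5 * 3.8730
  = 5.81 L/h


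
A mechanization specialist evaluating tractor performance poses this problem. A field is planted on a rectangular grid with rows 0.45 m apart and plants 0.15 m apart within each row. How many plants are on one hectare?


D = 10000 / (row_sp * plant_sp)
  = 10000 / (0.45 * 0.15)
  = 10000 / 0.0675
  = 148148.15 plants/ha


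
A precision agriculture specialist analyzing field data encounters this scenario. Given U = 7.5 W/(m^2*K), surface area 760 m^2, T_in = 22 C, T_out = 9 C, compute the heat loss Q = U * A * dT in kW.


dT = 22 - (9) = 13 K
Q = U * A * dT
  = 7.5 * 760 * 13
  = 74100 W = 74.10 kW


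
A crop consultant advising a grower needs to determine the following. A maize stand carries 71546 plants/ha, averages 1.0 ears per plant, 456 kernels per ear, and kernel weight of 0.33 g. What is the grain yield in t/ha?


Y = density * ears * kernels * kw
  = 71546 * 1.0 * 456 * 0.33 g/ha
  = 10766242.08 g/ha
  = 10766.24 kg/ha = 10.77 t/ha


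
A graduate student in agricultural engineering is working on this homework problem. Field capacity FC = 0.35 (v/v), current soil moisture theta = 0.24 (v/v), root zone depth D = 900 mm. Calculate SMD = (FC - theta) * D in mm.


SMD = (FC - theta) * D
    = (0.35 - 0.24) * 900
    = 0.110 * 900
    = 99 mm


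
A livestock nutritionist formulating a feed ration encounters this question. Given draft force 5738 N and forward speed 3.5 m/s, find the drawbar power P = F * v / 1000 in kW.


P = F * v / 1000
  = 5738 * 3.5 / 1000
  = 20083 / 1000
  = 20.08 kW


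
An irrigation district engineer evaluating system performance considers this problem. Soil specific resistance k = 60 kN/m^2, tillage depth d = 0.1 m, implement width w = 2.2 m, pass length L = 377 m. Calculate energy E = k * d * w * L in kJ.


E = k * d * w * L
  = 60 * 0.1 * 2.2 * 377
  = 4976.40 kJ


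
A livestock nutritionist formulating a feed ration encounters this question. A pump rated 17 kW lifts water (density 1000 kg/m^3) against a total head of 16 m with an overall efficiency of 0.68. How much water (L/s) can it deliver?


Q = (P * 1000 * eta) / (rho * g * H)
  = (17 * 1000 * 0.68) / (1000 * 9.81 * 16)
  = 11560 / 156960
  = 0.07365 m^3/s = 73.65 L/s


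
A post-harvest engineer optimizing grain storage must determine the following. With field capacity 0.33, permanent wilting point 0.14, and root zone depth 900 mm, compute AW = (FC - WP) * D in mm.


AW = (FC - WP) * D
   = (0.33 - 0.14) * 900
   = 0.19 * 900
   = 171 mm


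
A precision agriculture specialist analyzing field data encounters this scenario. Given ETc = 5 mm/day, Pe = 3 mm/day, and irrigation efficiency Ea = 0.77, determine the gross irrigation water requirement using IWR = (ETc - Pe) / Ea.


IWR = (ETc - Pe) / Ea
    = (5 - 3) / 0.77
    = 2 / 0.77
    = 2.60 mm/day


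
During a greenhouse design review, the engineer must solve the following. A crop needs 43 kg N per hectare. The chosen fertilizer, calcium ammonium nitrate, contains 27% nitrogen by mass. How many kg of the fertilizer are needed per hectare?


Rate = N_required / (N_content / 100)
     = 43 / (27 / 100)
     = 43 / 0.27
     = 159.26 kg/ha


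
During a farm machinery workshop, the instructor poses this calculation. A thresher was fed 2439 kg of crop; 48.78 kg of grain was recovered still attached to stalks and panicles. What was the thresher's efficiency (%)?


eta = (total - unthreshed) / total * 100
    = (2439 - 48.78) / 2439 * 100
    = 2390.22 / 2439 * 100
    = 98%


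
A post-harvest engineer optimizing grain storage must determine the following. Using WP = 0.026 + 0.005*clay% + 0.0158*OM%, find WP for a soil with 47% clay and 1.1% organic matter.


WP = 0.026 + 0.005*47 + 0.0158*1.1
   = 0.026 + 0.2350 + 0.0174
   = 0.2784


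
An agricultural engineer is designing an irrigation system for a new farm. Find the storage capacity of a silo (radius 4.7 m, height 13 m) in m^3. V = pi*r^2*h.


V = pi * r^2 * h
  = pi * 4.7^2 * 13
  = pi * 22.09 * 13
  = 902.17 m^3


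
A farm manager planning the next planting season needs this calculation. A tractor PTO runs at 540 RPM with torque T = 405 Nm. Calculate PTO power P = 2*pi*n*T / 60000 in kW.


P = 2*pi*n*T / 60000
  = 2*pi * 540 * 405 / 60000
  = 1374132.63 / 60000
  = 22.90 kW


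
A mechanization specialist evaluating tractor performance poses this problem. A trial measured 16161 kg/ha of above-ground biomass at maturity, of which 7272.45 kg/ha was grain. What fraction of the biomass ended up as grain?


HI = grain_yield / biomass
   = 7272.45 / 16161
   = 0.45


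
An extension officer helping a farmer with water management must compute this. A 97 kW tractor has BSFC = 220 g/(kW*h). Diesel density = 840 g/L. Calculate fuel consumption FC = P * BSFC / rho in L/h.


FC = P * BSFC / rho_fuel
   = 97 * 220 / 840
   = 21340 / 840
   = 25.40 L/h


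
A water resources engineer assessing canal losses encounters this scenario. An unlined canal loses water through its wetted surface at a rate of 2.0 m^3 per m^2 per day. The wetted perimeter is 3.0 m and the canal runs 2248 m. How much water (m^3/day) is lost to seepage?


S = C * P * L
  = 2.0 * 3.0 * 2248
  = 13488 m^3/day


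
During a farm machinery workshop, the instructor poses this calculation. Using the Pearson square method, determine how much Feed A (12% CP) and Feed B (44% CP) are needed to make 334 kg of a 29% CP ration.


parts_A = CP_b - target = 44 - 29 = 15
parts_B = target - CP_a = 29 - 12 = 17
total_parts = 15 + 17 = 32
Feed A = 334 * 15 / 32 = 156.56 kg
Feed B = 334 * 17 / 32 = 177.44 kg

156.56 kg


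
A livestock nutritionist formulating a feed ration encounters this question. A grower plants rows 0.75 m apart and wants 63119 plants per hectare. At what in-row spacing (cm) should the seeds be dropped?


spacing = 10000 / (row_sp * density)
        = 10000 / (0.75 * 63119)
        = 10000 / 47339.25
        = 0.21124 m = 21.12 cm


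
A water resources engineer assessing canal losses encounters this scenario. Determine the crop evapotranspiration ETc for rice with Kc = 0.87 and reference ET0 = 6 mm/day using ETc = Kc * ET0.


ETc = Kc * ET0
    = 0.87 * 6
    = 5.22 mm/day


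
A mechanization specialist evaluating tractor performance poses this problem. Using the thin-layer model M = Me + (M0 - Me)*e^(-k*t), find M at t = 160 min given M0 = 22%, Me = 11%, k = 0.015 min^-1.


M = Me + (M0 - Me) * e^(-k*t)
  = 11 + (22 - 11) * e^(-0.015*160)
  = 11 + 11 * e^(-2.400)
  = 11 + 11 * 0.09072
  = 11 + 0.9979
  = 12.00%


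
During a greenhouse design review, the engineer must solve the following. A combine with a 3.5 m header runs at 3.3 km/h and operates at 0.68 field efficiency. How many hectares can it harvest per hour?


C = w * v * eta_f / 10
  = 3.5 * 3.3 * 0.68 / 10
  = 7.85 / 10
  = 0.79 ha/h


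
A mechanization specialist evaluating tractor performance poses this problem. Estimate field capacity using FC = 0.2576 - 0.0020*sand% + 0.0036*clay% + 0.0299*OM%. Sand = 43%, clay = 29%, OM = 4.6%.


FC = 0.2576 - 0.0020*43 + 0.0036*29 + 0.0299*4.6
   = 0.2576 - 0.0860 + 0.1044 + 0.1375
   = 0.4135


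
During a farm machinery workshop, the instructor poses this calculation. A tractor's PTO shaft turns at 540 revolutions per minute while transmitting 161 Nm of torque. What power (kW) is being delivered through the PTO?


P = 2*pi*n*T / 60000
  = 2*pi * 540 * 161 / 60000
  = 546260.13 / 60000
  = 9.10 kW


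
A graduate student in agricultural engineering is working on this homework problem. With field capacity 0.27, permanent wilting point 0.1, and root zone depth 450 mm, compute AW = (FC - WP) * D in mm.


AW = (FC - WP) * D
   = (0.27 - 0.1) * 450
   = 0.17 * 450
   = 76.50 mm
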